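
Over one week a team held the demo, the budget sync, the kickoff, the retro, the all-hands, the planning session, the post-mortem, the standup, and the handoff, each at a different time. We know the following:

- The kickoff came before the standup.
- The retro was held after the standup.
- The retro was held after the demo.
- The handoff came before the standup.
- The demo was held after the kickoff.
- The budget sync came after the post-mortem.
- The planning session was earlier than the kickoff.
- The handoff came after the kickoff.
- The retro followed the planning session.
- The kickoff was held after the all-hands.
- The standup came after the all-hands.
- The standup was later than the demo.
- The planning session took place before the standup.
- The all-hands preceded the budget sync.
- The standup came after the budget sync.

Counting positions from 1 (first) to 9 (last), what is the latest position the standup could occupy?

The standup must come before the retro — 1 meeting forced after it.
Everything else can be placed before the standup in some valid order, so the standup can sit as late as position 9 − 1 = 8.

8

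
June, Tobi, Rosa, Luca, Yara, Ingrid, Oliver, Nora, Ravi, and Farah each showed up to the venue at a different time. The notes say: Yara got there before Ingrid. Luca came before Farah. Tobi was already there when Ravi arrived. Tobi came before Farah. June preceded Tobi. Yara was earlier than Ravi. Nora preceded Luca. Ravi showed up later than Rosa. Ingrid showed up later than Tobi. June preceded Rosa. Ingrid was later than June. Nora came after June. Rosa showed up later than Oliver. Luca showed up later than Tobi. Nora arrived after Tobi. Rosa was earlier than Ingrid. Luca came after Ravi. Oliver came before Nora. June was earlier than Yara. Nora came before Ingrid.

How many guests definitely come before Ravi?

5

Directly stated before Ravi: Rosa, Tobi, and Yara.
June reaches Ravi via June → Tobi → Ravi.
Oliver reaches Ravi via Oliver → Rosa → Ravi.
No chain forces Farah (or any of the others) ahead of Ravi.
That's June, Oliver, Rosa, Tobi, and Yara — 5 in all.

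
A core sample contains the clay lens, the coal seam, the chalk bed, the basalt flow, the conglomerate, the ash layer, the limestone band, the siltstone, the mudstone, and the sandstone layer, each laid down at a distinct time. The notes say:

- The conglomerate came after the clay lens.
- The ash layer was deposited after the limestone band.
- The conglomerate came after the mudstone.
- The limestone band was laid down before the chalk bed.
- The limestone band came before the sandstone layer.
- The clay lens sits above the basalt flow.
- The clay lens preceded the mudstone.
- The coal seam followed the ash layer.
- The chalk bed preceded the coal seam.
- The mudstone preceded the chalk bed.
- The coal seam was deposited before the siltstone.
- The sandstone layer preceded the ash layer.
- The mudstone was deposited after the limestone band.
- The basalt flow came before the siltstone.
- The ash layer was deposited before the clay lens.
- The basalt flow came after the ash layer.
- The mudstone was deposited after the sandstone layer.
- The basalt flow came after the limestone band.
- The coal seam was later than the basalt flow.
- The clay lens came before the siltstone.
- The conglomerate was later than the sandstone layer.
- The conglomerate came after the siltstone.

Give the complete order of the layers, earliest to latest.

the limestone band, the sandstone layer, the ash layer, the basalt flow, the clay lens, the mudstone, the chalk bed, the coal seam, the siltstone, the conglomerate

The constraints fix every adjacent pair, so only one ordering works:
the limestone band → the sandstone layer → the ash layer → the basalt flow → the clay lens → the mudstone → the chalk bed → the coal seam → the siltstone → the conglomerate.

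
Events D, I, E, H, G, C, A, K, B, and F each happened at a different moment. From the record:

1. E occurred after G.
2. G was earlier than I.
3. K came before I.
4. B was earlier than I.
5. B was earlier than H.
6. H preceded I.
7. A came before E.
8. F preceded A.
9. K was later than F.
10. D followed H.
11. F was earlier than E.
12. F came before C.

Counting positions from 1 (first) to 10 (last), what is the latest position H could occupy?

8

H must come before D and I — 2 events forced after it.
Everything else can be placed before H in some valid order, so H can sit as late as position 10 − 2 = 8.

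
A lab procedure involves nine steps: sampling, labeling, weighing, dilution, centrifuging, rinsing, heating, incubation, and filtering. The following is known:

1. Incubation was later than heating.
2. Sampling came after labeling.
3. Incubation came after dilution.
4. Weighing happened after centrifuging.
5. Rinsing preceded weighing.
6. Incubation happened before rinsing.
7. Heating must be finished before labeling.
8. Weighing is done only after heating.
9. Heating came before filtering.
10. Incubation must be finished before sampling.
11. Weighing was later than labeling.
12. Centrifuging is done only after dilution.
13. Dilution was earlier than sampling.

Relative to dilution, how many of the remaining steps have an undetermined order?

3

Forced after dilution: centrifuging, incubation, rinsing, sampling, and weighing.
That leaves filtering, heating, and labeling with no forced order relative to dilution — 3.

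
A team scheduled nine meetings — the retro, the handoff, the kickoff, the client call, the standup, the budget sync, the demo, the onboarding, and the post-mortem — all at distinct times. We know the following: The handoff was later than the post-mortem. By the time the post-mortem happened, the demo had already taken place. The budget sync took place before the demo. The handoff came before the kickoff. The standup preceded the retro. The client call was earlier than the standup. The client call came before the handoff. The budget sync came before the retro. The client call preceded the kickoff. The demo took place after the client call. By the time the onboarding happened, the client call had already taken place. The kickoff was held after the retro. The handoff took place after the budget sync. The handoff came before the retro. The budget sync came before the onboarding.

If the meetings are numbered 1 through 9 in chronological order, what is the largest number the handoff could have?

The handoff must come before the kickoff and the retro — 2 meetings forced after it.
Everything else can be placed before the handoff in some valid order, so the handoff can sit as late as position 9 − 2 = 7.

7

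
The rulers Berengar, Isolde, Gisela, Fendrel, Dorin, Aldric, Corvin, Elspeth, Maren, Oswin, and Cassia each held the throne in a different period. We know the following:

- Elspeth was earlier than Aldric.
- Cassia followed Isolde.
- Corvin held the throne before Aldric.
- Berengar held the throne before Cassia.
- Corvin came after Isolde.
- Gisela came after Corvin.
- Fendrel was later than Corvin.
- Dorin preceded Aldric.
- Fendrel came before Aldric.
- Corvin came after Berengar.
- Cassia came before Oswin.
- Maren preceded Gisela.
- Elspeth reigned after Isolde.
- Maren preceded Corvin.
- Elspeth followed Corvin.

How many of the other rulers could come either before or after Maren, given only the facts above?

Forced after Maren: Aldric, Corvin, Elspeth, Fendrel, and Gisela.
That leaves Berengar, Cassia, Dorin, Isolde, and Oswin with no forced order relative to Maren — 5.

5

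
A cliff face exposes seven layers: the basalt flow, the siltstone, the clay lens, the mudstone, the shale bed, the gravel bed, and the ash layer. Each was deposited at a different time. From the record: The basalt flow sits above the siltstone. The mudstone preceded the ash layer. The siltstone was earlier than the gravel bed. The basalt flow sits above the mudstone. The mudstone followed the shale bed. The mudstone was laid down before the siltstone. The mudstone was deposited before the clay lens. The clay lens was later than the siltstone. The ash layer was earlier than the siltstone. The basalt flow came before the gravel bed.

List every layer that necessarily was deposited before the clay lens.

Directly stated before the clay lens: the mudstone and the siltstone.
The ash layer reaches the clay lens via the ash layer → the siltstone → the clay lens.
The shale bed reaches the clay lens via the shale bed → the mudstone → the clay lens.
No chain forces the basalt flow (or any of the others) ahead of the clay lens.

the ash layer, the mudstone, the shale bed, the siltstone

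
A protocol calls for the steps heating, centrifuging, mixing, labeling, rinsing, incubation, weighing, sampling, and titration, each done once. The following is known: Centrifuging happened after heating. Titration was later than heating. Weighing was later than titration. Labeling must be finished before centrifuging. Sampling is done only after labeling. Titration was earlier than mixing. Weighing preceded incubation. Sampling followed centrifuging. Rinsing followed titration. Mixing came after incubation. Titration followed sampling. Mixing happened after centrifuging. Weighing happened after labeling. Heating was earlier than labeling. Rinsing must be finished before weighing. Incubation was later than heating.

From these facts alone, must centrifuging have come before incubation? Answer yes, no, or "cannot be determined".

yes

Chain the constraints: centrifuging → sampling → titration → weighing → incubation. Each link is directly stated, so centrifuging comes before incubation.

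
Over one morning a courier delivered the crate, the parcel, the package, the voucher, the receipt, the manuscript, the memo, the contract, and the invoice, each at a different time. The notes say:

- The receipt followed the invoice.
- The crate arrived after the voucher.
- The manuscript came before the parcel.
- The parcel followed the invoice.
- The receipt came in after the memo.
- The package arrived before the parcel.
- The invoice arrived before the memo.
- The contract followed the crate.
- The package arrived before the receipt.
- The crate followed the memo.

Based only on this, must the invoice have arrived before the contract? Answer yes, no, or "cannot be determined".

yes

Chain the constraints: the invoice → the memo → the crate → the contract. Each link is directly stated, so the invoice comes before the contract.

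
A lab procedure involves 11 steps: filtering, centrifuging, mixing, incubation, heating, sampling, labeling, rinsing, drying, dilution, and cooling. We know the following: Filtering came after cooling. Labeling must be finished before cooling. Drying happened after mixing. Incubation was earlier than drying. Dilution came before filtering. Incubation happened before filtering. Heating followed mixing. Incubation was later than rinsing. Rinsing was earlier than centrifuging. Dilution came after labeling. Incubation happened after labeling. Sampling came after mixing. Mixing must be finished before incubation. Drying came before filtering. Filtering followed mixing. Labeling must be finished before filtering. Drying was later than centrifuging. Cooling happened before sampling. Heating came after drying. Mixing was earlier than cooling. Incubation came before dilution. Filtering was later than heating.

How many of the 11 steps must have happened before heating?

6

Directly stated before heating: drying and mixing.
Centrifuging reaches heating via centrifuging → drying → heating.
Incubation reaches heating via incubation → drying → heating.
Labeling reaches heating via labeling → incubation → drying → heating.
Likewise rinsing reaches heating by chaining the stated constraints.
No chain forces filtering (or any of the others) ahead of heating.
That's centrifuging, drying, incubation, labeling, mixing, and rinsing — 6 in all.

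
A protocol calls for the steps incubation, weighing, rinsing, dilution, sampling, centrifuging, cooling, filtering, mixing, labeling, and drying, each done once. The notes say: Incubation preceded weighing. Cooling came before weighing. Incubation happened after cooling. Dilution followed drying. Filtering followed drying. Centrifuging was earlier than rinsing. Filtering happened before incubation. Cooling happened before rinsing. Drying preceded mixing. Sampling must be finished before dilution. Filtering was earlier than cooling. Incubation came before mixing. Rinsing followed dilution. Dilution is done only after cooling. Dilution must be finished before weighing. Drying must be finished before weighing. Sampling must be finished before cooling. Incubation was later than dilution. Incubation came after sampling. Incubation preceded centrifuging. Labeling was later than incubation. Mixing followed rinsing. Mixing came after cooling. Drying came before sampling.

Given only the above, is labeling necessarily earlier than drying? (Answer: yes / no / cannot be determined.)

no

Tracing the constraints gives drying → filtering → incubation → labeling, so drying must come before labeling.
That means labeling cannot be before drying.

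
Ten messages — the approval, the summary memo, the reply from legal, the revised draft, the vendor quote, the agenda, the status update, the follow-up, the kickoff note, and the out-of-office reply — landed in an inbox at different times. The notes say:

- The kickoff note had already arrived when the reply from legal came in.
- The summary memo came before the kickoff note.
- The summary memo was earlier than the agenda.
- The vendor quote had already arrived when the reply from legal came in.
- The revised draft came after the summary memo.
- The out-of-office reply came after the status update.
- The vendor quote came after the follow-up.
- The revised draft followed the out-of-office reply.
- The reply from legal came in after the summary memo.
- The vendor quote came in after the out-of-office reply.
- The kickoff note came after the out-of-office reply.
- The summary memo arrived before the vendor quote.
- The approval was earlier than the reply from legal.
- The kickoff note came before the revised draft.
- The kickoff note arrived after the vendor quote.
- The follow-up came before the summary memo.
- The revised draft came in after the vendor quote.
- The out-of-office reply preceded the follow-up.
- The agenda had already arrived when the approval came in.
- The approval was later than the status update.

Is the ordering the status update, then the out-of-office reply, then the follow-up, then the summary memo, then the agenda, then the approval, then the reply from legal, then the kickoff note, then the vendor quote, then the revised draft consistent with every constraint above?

no

The constraints require the vendor quote before the kickoff note, but in the proposed sequence the kickoff note appears ahead of the vendor quote. That one violation is enough.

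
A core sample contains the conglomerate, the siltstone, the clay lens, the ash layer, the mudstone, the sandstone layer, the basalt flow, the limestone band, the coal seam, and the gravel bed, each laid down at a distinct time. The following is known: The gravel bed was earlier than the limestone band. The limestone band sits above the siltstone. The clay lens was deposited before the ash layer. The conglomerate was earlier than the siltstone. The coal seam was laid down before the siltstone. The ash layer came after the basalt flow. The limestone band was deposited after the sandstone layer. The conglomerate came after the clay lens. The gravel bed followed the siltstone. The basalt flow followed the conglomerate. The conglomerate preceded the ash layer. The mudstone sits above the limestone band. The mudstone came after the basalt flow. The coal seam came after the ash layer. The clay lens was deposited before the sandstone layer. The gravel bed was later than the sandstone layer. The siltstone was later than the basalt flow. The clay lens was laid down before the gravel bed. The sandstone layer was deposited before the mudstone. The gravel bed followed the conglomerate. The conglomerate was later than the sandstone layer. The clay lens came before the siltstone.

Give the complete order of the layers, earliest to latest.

the clay lens, the sandstone layer, the conglomerate, the basalt flow, the ash layer, the coal seam, the siltstone, the gravel bed, the limestone band, the mudstone

The constraints fix every adjacent pair, so only one ordering works:
the clay lens → the sandstone layer → the conglomerate → the basalt flow → the ash layer → the coal seam → the siltstone → the gravel bed → the limestone band → the mudstone.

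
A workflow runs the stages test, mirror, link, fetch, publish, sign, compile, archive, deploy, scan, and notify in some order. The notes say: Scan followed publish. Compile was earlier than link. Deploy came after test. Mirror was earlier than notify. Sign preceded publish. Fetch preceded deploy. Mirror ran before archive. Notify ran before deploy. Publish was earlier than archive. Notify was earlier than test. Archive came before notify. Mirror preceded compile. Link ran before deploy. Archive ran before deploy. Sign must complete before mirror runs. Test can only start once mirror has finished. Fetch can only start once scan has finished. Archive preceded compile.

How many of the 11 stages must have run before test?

Directly stated before test: mirror and notify.
Archive reaches test via archive → notify → test.
Publish reaches test via publish → archive → notify → test.
Sign reaches test via sign → mirror → test.
No chain forces link (or any of the others) ahead of test.
That's archive, mirror, notify, publish, and sign — 5 in all.

5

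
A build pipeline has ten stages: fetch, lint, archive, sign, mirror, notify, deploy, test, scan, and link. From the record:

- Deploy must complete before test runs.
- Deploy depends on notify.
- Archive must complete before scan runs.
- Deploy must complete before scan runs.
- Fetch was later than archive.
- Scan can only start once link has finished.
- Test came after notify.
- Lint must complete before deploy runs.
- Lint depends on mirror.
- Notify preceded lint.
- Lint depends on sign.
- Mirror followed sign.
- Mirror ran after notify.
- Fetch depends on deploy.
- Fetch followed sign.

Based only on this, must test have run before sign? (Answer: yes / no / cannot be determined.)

no

Tracing the constraints gives sign → lint → deploy → test, so sign must come before test.
That means test cannot be before sign.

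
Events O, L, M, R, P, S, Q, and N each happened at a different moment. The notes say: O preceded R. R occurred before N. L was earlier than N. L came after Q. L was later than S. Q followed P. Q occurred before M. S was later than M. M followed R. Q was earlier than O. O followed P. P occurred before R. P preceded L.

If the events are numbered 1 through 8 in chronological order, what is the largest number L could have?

7

L must come before N — 1 event forced after it.
Everything else can be placed before L in some valid order, so L can sit as late as position 8 − 1 = 7.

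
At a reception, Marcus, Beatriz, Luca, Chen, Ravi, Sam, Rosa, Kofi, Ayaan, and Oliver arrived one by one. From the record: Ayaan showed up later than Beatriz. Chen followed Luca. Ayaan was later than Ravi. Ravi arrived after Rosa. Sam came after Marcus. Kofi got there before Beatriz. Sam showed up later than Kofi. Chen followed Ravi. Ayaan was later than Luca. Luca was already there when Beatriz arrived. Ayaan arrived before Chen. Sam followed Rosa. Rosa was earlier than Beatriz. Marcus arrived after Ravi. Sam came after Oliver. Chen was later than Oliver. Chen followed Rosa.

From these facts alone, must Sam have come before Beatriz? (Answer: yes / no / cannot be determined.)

No chain of stated constraints runs from Sam to Beatriz, and none runs from Beatriz to Sam either.
So the relative order of Sam and Beatriz is not fixed by the given facts.

cannot be determined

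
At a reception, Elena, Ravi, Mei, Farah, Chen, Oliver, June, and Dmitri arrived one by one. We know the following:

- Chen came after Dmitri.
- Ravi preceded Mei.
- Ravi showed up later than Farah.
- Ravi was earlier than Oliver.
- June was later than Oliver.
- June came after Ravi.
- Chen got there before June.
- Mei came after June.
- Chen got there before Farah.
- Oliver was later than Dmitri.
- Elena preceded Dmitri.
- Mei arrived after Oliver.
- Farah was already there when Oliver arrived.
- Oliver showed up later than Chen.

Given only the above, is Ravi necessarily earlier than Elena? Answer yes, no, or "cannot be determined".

no

Tracing the constraints gives Elena → Dmitri → Chen → Farah → Ravi, so Elena must come before Ravi.
That means Ravi cannot be before Elena.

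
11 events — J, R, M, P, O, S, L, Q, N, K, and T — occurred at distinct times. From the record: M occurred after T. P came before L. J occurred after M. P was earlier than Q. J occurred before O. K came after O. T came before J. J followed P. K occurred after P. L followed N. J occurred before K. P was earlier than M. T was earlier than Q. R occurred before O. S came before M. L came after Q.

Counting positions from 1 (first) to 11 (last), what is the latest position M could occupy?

M must come before J, K, and O — 3 events forced after it.
Everything else can be placed before M in some valid order, so M can sit as late as position 11 − 3 = 8.

8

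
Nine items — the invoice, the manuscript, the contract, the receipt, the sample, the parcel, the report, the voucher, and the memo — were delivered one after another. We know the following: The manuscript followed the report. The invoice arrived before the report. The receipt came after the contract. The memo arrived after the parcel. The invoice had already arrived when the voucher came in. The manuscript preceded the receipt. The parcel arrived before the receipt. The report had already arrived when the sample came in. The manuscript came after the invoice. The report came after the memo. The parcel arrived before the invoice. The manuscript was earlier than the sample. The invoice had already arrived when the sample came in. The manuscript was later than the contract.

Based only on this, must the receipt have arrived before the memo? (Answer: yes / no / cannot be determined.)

Tracing the constraints gives the memo → the report → the manuscript → the receipt, so the memo must come before the receipt.
That means the receipt cannot be before the memo.

no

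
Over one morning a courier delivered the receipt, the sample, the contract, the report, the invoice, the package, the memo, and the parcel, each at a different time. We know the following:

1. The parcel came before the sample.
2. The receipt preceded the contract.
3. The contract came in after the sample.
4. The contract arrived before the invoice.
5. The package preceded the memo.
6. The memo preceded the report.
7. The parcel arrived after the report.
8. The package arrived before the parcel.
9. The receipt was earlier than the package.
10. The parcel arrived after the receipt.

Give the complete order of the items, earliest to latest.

the receipt, the package, the memo, the report, the parcel, the sample, the contract, the invoice

The constraints fix every adjacent pair, so only one ordering works:
the receipt → the package → the memo → the report → the parcel → the sample → the contract → the invoice.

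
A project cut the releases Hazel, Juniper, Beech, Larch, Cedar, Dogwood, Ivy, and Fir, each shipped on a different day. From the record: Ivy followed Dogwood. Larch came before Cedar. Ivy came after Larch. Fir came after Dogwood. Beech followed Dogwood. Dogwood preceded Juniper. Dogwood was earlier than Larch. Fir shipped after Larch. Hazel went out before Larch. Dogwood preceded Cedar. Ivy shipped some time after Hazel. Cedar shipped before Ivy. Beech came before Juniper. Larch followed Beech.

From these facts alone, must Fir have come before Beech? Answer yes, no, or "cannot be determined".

no

Tracing the constraints gives Beech → Larch → Fir, so Beech must come before Fir.
That means Fir cannot be before Beech.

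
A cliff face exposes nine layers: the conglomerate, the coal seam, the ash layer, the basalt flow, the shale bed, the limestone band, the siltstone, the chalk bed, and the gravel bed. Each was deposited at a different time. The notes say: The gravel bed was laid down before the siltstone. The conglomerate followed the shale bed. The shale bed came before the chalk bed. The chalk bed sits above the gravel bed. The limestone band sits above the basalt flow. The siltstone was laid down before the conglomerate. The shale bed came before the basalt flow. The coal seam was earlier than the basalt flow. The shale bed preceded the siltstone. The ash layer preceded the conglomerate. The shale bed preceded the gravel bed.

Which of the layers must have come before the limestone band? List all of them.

Directly stated before the limestone band: the basalt flow.
The coal seam reaches the limestone band via the coal seam → the basalt flow → the limestone band.
The shale bed reaches the limestone band via the shale bed → the basalt flow → the limestone band.

the basalt flow, the coal seam, the shale bed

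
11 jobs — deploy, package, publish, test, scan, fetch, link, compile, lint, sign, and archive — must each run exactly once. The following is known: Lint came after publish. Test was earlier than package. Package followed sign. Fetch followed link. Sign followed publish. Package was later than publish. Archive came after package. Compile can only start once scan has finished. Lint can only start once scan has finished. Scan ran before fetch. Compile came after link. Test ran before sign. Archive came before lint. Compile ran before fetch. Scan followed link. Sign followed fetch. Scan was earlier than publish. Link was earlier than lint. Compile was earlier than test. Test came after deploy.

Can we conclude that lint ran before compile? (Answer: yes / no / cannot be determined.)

no

Tracing the constraints gives compile → test → package → archive → lint, so compile must come before lint.
That means lint cannot be before compile.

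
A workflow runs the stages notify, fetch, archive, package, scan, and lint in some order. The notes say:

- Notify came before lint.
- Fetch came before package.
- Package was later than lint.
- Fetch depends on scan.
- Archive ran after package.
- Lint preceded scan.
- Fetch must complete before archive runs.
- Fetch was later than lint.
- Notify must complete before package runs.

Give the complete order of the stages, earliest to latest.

The constraints fix every adjacent pair, so only one ordering works:
notify → lint → scan → fetch → package → archive.

notify, lint, scan, fetch, package, archive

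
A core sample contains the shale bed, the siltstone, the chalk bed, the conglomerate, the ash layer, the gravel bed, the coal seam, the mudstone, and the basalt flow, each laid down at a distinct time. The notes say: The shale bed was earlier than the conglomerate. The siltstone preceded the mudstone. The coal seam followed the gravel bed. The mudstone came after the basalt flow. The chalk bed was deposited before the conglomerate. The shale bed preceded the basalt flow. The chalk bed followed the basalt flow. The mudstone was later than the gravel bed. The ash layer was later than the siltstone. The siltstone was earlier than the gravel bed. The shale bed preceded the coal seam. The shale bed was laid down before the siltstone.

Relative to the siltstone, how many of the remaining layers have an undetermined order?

3

Forced before the siltstone: the shale bed; forced after the siltstone: the ash layer, the coal seam, the gravel bed, and the mudstone.
That leaves the basalt flow, the chalk bed, and the conglomerate with no forced order relative to the siltstone — 3.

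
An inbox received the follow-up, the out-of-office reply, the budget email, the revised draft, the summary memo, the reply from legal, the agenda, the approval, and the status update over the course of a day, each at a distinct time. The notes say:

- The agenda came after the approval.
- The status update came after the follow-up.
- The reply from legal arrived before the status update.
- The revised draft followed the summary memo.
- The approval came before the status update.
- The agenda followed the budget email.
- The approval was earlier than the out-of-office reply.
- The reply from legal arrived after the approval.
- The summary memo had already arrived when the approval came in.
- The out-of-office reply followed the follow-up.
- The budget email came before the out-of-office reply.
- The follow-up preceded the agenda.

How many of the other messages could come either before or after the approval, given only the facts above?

3

Forced before the approval: the summary memo; forced after the approval: the agenda, the out-of-office reply, the reply from legal, and the status update.
That leaves the budget email, the follow-up, and the revised draft with no forced order relative to the approval — 3.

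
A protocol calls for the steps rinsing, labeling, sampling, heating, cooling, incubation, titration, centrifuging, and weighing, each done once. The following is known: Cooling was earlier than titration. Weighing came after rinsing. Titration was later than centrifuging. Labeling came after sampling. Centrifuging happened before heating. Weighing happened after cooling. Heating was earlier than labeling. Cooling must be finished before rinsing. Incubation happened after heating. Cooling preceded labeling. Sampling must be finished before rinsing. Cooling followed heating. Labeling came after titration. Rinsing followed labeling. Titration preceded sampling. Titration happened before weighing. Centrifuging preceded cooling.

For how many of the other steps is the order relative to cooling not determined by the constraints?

Forced before cooling: centrifuging and heating; forced after cooling: labeling, rinsing, sampling, titration, and weighing.
That leaves incubation with no forced order relative to cooling — 1.

1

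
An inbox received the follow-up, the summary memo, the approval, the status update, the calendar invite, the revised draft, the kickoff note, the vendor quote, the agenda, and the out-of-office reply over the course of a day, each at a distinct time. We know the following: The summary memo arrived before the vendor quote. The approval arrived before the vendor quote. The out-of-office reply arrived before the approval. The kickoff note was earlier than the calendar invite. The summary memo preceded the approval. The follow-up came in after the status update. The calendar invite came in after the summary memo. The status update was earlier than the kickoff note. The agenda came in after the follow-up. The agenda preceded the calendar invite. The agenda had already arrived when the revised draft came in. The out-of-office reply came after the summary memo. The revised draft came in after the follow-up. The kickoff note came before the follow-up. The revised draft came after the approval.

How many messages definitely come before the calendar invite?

5

Directly stated before the calendar invite: the agenda, the kickoff note, and the summary memo.
The follow-up reaches the calendar invite via the follow-up → the agenda → the calendar invite.
The status update reaches the calendar invite via the status update → the kickoff note → the calendar invite.
No chain forces the revised draft (or any of the others) ahead of the calendar invite.
That's the agenda, the follow-up, the kickoff note, the status update, and the summary memo — 5 in all.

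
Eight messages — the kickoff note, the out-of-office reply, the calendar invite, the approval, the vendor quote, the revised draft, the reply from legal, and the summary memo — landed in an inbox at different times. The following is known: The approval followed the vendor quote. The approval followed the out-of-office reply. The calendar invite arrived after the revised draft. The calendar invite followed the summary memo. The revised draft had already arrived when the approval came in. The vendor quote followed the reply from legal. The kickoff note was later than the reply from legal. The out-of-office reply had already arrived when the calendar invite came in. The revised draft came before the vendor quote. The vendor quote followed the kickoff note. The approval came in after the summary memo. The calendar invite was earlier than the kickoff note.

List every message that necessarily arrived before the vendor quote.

Directly stated before the vendor quote: the kickoff note, the reply from legal, and the revised draft.
The calendar invite reaches the vendor quote via the calendar invite → the kickoff note → the vendor quote.
The out-of-office reply reaches the vendor quote via the out-of-office reply → the calendar invite → the kickoff note → the vendor quote.
The summary memo reaches the vendor quote via the summary memo → the calendar invite → the kickoff note → the vendor quote.
No chain forces the approval ahead of the vendor quote.

the calendar invite, the kickoff note, the out-of-office reply, the reply from legal, the revised draft, the summary memo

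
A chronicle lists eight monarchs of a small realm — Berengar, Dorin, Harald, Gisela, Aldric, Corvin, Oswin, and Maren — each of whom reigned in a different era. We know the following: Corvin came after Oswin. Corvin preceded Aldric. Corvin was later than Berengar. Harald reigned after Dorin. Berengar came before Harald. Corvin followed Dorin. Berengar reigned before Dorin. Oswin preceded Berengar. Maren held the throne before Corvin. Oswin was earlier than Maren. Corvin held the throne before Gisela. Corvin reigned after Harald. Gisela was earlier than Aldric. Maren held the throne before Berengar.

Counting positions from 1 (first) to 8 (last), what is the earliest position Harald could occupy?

Berengar, Dorin, Maren, and Oswin must all come before Harald — 4 forced predecessors.
Nothing else is forced ahead of Harald, so their earliest slot is position 4 + 1 = 5.

5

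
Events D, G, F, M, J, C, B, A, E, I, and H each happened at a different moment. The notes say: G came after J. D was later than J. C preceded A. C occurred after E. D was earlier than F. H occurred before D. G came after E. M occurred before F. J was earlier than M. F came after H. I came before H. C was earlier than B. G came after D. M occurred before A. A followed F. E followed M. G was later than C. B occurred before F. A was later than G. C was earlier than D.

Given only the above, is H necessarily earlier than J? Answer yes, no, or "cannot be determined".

cannot be determined

No chain of stated constraints runs from H to J, and none runs from J to H either.
So the relative order of H and J is not fixed by the given facts.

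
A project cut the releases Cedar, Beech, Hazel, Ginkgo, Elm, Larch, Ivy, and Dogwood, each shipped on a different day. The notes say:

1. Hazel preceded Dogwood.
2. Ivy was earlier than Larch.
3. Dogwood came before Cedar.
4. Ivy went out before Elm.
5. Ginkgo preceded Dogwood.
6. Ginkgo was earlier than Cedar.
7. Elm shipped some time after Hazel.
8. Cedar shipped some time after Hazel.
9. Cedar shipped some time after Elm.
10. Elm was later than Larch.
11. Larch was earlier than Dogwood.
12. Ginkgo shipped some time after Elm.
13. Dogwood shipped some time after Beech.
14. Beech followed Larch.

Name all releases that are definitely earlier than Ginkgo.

Directly stated before Ginkgo: Elm.
Hazel reaches Ginkgo via Hazel → Elm → Ginkgo.
Ivy reaches Ginkgo via Ivy → Elm → Ginkgo.
Larch reaches Ginkgo via Larch → Elm → Ginkgo.
No chain forces Dogwood (or any of the others) ahead of Ginkgo.

Elm, Hazel, Ivy, Larch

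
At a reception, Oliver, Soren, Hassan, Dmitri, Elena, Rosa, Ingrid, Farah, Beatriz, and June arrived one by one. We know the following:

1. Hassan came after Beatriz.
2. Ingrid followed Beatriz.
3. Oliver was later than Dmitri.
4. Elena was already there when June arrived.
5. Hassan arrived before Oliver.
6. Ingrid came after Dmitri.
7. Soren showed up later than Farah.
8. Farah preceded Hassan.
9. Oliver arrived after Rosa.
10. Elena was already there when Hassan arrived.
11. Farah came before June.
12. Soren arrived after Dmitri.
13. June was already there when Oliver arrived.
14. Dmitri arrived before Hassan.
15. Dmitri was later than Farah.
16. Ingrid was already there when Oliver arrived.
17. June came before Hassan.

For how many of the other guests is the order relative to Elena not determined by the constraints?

Forced after Elena: Hassan, June, and Oliver.
That leaves Beatriz, Dmitri, Farah, Ingrid, Rosa, and Soren with no forced order relative to Elena — 6.

6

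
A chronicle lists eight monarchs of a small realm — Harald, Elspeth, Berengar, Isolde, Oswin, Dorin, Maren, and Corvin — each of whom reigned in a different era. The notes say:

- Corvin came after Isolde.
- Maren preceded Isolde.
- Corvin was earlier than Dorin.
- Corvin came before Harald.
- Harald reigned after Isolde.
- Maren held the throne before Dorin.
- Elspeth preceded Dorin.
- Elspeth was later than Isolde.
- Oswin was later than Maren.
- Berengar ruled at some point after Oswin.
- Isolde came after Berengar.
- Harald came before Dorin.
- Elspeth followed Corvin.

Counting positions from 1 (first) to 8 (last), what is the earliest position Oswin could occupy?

Maren must come before Oswin — 1 forced predecessor.
Nothing else is forced ahead of Oswin, so their earliest slot is position 1 + 1 = 2.

2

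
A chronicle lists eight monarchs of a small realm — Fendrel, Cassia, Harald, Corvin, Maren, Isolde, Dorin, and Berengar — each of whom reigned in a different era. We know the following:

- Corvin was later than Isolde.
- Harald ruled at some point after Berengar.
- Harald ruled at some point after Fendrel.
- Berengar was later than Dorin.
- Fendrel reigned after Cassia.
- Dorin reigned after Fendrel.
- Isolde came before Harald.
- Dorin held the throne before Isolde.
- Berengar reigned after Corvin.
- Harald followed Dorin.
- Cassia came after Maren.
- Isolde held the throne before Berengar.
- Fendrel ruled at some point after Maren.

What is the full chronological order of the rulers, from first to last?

Maren, Cassia, Fendrel, Dorin, Isolde, Corvin, Berengar, Harald

The constraints fix every adjacent pair, so only one ordering works:
Maren → Cassia → Fendrel → Dorin → Isolde → Corvin → Berengar → Harald.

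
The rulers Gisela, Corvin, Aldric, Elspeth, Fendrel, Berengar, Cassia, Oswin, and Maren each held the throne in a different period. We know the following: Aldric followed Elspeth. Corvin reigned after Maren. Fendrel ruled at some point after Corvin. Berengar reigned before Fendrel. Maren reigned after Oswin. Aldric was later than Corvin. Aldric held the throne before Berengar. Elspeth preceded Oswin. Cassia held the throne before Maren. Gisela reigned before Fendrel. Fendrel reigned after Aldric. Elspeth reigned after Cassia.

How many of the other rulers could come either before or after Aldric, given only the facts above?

Forced before Aldric: Cassia, Corvin, Elspeth, Maren, and Oswin; forced after Aldric: Berengar and Fendrel.
That leaves Gisela with no forced order relative to Aldric — 1.

1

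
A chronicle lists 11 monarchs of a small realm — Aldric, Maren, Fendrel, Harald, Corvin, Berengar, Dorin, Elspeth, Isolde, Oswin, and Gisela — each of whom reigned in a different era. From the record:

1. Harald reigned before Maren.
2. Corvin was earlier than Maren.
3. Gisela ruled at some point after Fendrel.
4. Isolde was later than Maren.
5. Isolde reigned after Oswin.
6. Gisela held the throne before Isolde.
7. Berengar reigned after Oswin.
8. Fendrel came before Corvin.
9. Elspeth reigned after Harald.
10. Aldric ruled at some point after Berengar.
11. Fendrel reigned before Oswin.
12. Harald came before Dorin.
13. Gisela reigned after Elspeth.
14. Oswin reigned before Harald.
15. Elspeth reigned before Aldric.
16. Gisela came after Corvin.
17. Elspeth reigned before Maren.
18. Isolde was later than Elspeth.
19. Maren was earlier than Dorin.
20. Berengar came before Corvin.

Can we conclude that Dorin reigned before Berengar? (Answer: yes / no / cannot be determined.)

Tracing the constraints gives Berengar → Corvin → Maren → Dorin, so Berengar must come before Dorin.
That means Dorin cannot be before Berengar.

no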